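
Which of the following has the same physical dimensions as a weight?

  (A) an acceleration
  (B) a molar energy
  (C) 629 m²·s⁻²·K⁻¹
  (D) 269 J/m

(D)

Reference: [weight] = kg·m·s⁻².
Each option:
  (A) [acceleration] = m·s⁻²
  (B) [molar energy] = kg·m²·s⁻²·mol⁻¹
  (C) m²·s⁻²·K⁻¹
  (D) J·m⁻¹ = N·m·m⁻¹ = kg·m·s⁻²  ← same
Only (D) matches kg·m·s⁻².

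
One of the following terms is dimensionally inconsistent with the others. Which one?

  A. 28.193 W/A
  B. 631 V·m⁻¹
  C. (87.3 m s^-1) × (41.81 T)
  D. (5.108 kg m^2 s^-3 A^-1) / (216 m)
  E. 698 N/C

A.

Work out the base dimensions of each:
  A. W·A⁻¹ = J·s⁻¹·A⁻¹ = kg·m²·s⁻³·A⁻¹
  B. V·m⁻¹ = J·C⁻¹·m⁻¹ = kg·m·s⁻³·A⁻¹
  C. [m·s⁻¹] · [kg·s⁻²·A⁻¹] = kg·m·s⁻³·A⁻¹
  D. [kg·m²·s⁻³·A⁻¹] / [m] = kg·m·s⁻³·A⁻¹
  E. N·C⁻¹ = kg·m·s⁻²·(s·A)⁻¹ = kg·m·s⁻³·A⁻¹
All reduce to kg·m·s⁻³·A⁻¹ except A., which is kg·m²·s⁻³·A⁻¹.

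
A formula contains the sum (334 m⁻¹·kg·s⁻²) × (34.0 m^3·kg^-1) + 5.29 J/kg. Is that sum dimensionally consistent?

Yes

Reduce each to base SI dimensions:
  (334 m⁻¹·kg·s⁻²) × (34.0 m^3·kg^-1):  [kg·m⁻¹·s⁻²] · [kg⁻¹·m³] = m²·s⁻²
  5.29 J/kg:  J·kg⁻¹ = N·m·kg⁻¹ = m²·s⁻²
Both are m²·s⁻², so they have the same dimensions and can be added.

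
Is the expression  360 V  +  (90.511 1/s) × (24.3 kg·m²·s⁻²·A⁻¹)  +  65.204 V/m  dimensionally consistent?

Expand each in SI base units:
  360 V:  V = J·C⁻¹ = kg·m²·s⁻³·A⁻¹
  (90.511 1/s) × (24.3 kg·m²·s⁻²·A⁻¹):  [s⁻¹] · [kg·m²·s⁻²·A⁻¹] = kg·m²·s⁻³·A⁻¹
  65.204 V/m:  V·m⁻¹ = J·C⁻¹·m⁻¹ = kg·m·s⁻³·A⁻¹
The terms do not share a single dimension (kg·m²·s⁻³·A⁻¹ vs kg·m·s⁻³·A⁻¹).

No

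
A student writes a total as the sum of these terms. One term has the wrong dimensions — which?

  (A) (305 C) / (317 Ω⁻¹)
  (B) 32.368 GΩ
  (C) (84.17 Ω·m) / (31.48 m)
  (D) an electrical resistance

(A)

Dimensions:
  (A) [s·A] / [kg⁻¹·m⁻²·s³·A²] = kg·m²·s⁻²·A⁻¹
  (B) Ω = V·A⁻¹ = kg·m²·s⁻³·A⁻²
  (C) [kg·m³·s⁻³·A⁻²] / [m] = kg·m²·s⁻³·A⁻²
  (D) [electrical resistance] = kg·m²·s⁻³·A⁻²
All reduce to kg·m²·s⁻³·A⁻² except (A), which is kg·m²·s⁻²·A⁻¹.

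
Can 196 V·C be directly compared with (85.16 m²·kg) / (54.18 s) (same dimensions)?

Reduce each to base SI dimensions:
  196 V·C:  C·V = s·A·J·C⁻¹ = kg·m²·s⁻²
  (85.16 m²·kg) / (54.18 s):  [kg·m²] / [s] = kg·m²·s⁻¹
kg·m²·s⁻² ≠ kg·m²·s⁻¹, so they cannot be added.

No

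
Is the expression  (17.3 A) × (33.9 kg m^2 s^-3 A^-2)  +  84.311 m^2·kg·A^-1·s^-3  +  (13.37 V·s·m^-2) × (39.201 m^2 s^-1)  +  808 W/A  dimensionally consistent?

Yes

Dimensions:
  (17.3 A) × (33.9 kg m^2 s^-3 A^-2):  [A] · [kg·m²·s⁻³·A⁻²] = kg·m²·s⁻³·A⁻¹
  84.311 m^2·kg·A^-1·s^-3:  kg·m²·s⁻³·A⁻¹
  (13.37 V·s·m^-2) × (39.201 m^2 s^-1):  [kg·s⁻²·A⁻¹] · [m²·s⁻¹] = kg·m²·s⁻³·A⁻¹
  808 W/A:  W·A⁻¹ = J·s⁻¹·A⁻¹ = kg·m²·s⁻³·A⁻¹
Every term reduces to kg·m²·s⁻³·A⁻¹.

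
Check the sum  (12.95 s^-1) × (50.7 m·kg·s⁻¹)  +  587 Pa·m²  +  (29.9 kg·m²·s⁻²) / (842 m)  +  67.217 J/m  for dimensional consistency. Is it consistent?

Yes

Reduce each to base SI dimensions:
  (12.95 s^-1) × (50.7 m·kg·s⁻¹):  [s⁻¹] · [kg·m·s⁻¹] = kg·m·s⁻²
  587 Pa·m²:  Pa·m² = N·m⁻²·m² = kg·m·s⁻²
  (29.9 kg·m²·s⁻²) / (842 m):  [kg·m²·s⁻²] / [m] = kg·m·s⁻²
  67.217 J/m:  J·m⁻¹ = N·m·m⁻¹ = kg·m·s⁻²
Every term reduces to kg·m·s⁻².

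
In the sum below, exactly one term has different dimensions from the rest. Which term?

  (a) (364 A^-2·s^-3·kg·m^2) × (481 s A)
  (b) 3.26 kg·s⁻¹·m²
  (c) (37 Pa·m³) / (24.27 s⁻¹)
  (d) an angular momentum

(a)

Work out the base dimensions of each:
  (a) [kg·m²·s⁻³·A⁻²] · [s·A] = kg·m²·s⁻²·A⁻¹
  (b) kg·m²·s⁻¹
  (c) [kg·m²·s⁻²] / [s⁻¹] = kg·m²·s⁻¹
  (d) [angular momentum] = kg·m²·s⁻¹
All reduce to kg·m²·s⁻¹ except (a), which is kg·m²·s⁻²·A⁻¹.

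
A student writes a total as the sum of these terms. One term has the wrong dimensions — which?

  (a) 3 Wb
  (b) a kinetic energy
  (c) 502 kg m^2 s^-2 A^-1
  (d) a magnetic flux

(b)

Dimensions:
  (a) Wb = V·s = kg·m²·s⁻²·A⁻¹
  (b) [kinetic energy] = kg·m²·s⁻²
  (c) kg·m²·s⁻²·A⁻¹
  (d) [magnetic flux] = kg·m²·s⁻²·A⁻¹
All reduce to kg·m²·s⁻²·A⁻¹ except (b), which is kg·m²·s⁻².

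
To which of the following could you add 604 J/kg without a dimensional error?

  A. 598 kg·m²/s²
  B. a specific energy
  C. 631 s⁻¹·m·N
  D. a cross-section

B.

Reference: J·kg⁻¹ = N·m·kg⁻¹ = m²·s⁻².
Each option:
  A. kg·m²·s⁻²
  B. [specific energy] = m²·s⁻²  ← same
  C. N·m·s⁻¹ = kg·m·s⁻²·m·s⁻¹ = kg·m²·s⁻³
  D. [cross-section] = m²
Only B. matches m²·s⁻².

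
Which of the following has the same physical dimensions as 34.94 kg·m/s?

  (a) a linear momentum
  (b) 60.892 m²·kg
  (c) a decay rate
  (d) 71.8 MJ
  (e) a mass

(a)

Reference: kg·m·s⁻¹.
Each option:
  (a) [linear momentum] = kg·m·s⁻¹  ← same
  (b) kg·m²
  (c) [decay rate] = s⁻¹
  (d) J = N·m = kg·m²·s⁻²
  (e) [mass] = kg
Only (a) matches kg·m·s⁻¹.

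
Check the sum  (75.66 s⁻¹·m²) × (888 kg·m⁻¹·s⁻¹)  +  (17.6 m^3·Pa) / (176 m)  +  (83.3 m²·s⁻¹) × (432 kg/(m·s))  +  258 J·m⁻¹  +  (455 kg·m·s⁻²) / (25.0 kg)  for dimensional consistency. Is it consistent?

No

Dimensions:
  (75.66 s⁻¹·m²) × (888 kg·m⁻¹·s⁻¹):  [m²·s⁻¹] · [kg·m⁻¹·s⁻¹] = kg·m·s⁻²
  (17.6 m^3·Pa) / (176 m):  [kg·m²·s⁻²] / [m] = kg·m·s⁻²
  (83.3 m²·s⁻¹) × (432 kg/(m·s)):  [m²·s⁻¹] · [kg·m⁻¹·s⁻¹] = kg·m·s⁻²
  258 J·m⁻¹:  J·m⁻¹ = N·m·m⁻¹ = kg·m·s⁻²
  (455 kg·m·s⁻²) / (25.0 kg):  [kg·m·s⁻²] / [kg] = m·s⁻²
The terms do not share a single dimension (kg·m·s⁻² vs m·s⁻²).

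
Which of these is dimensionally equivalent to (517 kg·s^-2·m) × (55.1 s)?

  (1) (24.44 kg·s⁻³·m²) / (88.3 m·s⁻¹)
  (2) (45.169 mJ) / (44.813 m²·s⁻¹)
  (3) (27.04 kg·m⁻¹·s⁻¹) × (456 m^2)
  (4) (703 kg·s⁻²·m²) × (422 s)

Reference: [kg·m·s⁻²] · [s] = kg·m·s⁻¹.
Each option:
  (1) [kg·m²·s⁻³] / [m·s⁻¹] = kg·m·s⁻²
  (2) [kg·m²·s⁻²] / [m²·s⁻¹] = kg·s⁻¹
  (3) [kg·m⁻¹·s⁻¹] · [m²] = kg·m·s⁻¹  ← same
  (4) [kg·m²·s⁻²] · [s] = kg·m²·s⁻¹
Only (3) matches kg·m·s⁻¹.

(3)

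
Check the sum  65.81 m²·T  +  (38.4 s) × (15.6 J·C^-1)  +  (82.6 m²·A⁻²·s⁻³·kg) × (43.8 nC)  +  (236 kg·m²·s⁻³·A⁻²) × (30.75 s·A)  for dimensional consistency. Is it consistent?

In SI base units:
  65.81 m²·T:  T·m² = Wb·m⁻²·m² = kg·m²·s⁻²·A⁻¹
  (38.4 s) × (15.6 J·C^-1):  [s] · [kg·m²·s⁻³·A⁻¹] = kg·m²·s⁻²·A⁻¹
  (82.6 m²·A⁻²·s⁻³·kg) × (43.8 nC):  [kg·m²·s⁻³·A⁻²] · [s·A] = kg·m²·s⁻²·A⁻¹
  (236 kg·m²·s⁻³·A⁻²) × (30.75 s·A):  [kg·m²·s⁻³·A⁻²] · [s·A] = kg·m²·s⁻²·A⁻¹
Every term reduces to kg·m²·s⁻²·A⁻¹.

Yes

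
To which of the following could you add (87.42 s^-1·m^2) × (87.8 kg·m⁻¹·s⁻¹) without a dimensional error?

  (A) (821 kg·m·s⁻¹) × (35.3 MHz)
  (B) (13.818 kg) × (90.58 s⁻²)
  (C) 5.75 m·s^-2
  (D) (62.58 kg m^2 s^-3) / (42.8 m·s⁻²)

Reference: [m²·s⁻¹] · [kg·m⁻¹·s⁻¹] = kg·m·s⁻².
Each option:
  (A) [kg·m·s⁻¹] · [s⁻¹] = kg·m·s⁻²  ← same
  (B) [kg] · [s⁻²] = kg·s⁻²
  (C) m·s⁻²
  (D) [kg·m²·s⁻³] / [m·s⁻²] = kg·m·s⁻¹
Only (A) matches kg·m·s⁻².

(A)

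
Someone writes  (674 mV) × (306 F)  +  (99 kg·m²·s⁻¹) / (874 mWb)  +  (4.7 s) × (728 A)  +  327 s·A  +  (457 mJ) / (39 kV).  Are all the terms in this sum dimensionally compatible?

Work out the base dimensions of each:
  (674 mV) × (306 F):  [kg·m²·s⁻³·A⁻¹] · [kg⁻¹·m⁻²·s⁴·A²] = s·A
  (99 kg·m²·s⁻¹) / (874 mWb):  [kg·m²·s⁻¹] / [kg·m²·s⁻²·A⁻¹] = s·A
  (4.7 s) × (728 A):  [s] · [A] = s·A
  327 s·A:  A·s = s·A
  (457 mJ) / (39 kV):  [kg·m²·s⁻²] / [kg·m²·s⁻³·A⁻¹] = s·A
Every term reduces to s·A.

Yes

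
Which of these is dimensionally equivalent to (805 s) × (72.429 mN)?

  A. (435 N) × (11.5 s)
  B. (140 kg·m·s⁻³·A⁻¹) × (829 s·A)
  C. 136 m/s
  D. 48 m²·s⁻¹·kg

Reference: [s] · [kg·m·s⁻²] = kg·m·s⁻¹.
Each option:
  A. [kg·m·s⁻²] · [s] = kg·m·s⁻¹  ← same
  B. [kg·m·s⁻³·A⁻¹] · [s·A] = kg·m·s⁻²
  C. m·s⁻¹
  D. kg·m²·s⁻¹
Only A. matches kg·m·s⁻¹.

A.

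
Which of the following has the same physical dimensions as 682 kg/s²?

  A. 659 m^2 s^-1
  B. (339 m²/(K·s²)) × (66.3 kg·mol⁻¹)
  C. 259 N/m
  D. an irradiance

C.

Reference: kg·s⁻².
Each option:
  A. m²·s⁻¹
  B. [m²·s⁻²·K⁻¹] · [kg·mol⁻¹] = kg·m²·s⁻²·K⁻¹·mol⁻¹
  C. N·m⁻¹ = kg·m·s⁻²·m⁻¹ = kg·s⁻²  ← same
  D. [irradiance] = kg·s⁻³
Only C. matches kg·s⁻².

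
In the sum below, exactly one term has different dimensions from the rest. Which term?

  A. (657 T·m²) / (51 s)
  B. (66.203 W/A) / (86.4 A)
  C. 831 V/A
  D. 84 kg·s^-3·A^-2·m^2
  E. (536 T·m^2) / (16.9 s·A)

A.

In SI base units:
  A. [kg·m²·s⁻²·A⁻¹] / [s] = kg·m²·s⁻³·A⁻¹
  B. [kg·m²·s⁻³·A⁻¹] / [A] = kg·m²·s⁻³·A⁻²
  C. V·A⁻¹ = J·C⁻¹·A⁻¹ = kg·m²·s⁻³·A⁻²
  D. kg·m²·s⁻³·A⁻²
  E. [kg·m²·s⁻²·A⁻¹] / [s·A] = kg·m²·s⁻³·A⁻²
All reduce to kg·m²·s⁻³·A⁻² except A., which is kg·m²·s⁻³·A⁻¹.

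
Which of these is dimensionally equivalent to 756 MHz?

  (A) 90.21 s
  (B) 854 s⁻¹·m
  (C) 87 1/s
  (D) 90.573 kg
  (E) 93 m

(C)

Reference: Hz = s⁻¹.
Each option:
  (A) s
  (B) m·s⁻¹
  (C) s⁻¹  ← same
  (D) kg
  (E) m
Only (C) matches s⁻¹.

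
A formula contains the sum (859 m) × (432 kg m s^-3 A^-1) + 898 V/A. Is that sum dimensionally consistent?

No

Dimensions:
  (859 m) × (432 kg m s^-3 A^-1):  [m] · [kg·m·s⁻³·A⁻¹] = kg·m²·s⁻³·A⁻¹
  898 V/A:  V·A⁻¹ = J·C⁻¹·A⁻¹ = kg·m²·s⁻³·A⁻²
kg·m²·s⁻³·A⁻¹ ≠ kg·m²·s⁻³·A⁻², so they cannot be added.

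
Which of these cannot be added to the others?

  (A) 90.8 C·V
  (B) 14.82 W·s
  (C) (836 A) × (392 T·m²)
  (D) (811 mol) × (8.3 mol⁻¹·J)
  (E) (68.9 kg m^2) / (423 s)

Reduce each to base SI dimensions:
  (A) C·V = s·A·J·C⁻¹ = kg·m²·s⁻²
  (B) W·s = J·s⁻¹·s = kg·m²·s⁻²
  (C) [A] · [kg·m²·s⁻²·A⁻¹] = kg·m²·s⁻²
  (D) [mol] · [kg·m²·s⁻²·mol⁻¹] = kg·m²·s⁻²
  (E) [kg·m²] / [s] = kg·m²·s⁻¹
All reduce to kg·m²·s⁻² except (E), which is kg·m²·s⁻¹.

(E)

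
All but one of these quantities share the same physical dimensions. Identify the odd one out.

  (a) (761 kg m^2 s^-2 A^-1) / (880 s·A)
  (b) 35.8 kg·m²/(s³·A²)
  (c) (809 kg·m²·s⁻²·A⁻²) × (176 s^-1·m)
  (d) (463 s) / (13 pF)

(c)

Expand each in SI base units:
  (a) [kg·m²·s⁻²·A⁻¹] / [s·A] = kg·m²·s⁻³·A⁻²
  (b) kg·m²·s⁻³·A⁻²
  (c) [kg·m²·s⁻²·A⁻²] · [m·s⁻¹] = kg·m³·s⁻³·A⁻²
  (d) [s] / [kg⁻¹·m⁻²·s⁴·A²] = kg·m²·s⁻³·A⁻²
All reduce to kg·m²·s⁻³·A⁻² except (c), which is kg·m³·s⁻³·A⁻².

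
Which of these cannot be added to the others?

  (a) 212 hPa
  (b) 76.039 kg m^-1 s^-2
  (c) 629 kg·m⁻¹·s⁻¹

(c)

Dimensions:
  (a) Pa = N·m⁻² = kg·m⁻¹·s⁻²
  (b) kg·m⁻¹·s⁻²
  (c) kg·m⁻¹·s⁻¹
All reduce to kg·m⁻¹·s⁻² except (c), which is kg·m⁻¹·s⁻¹.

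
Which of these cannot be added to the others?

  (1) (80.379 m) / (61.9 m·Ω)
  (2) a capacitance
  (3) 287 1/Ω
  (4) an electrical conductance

In SI base units:
  (1) [m] / [kg·m³·s⁻³·A⁻²] = kg⁻¹·m⁻²·s³·A²
  (2) [capacitance] = kg⁻¹·m⁻²·s⁴·A²
  (3) Ω⁻¹ = (V·A⁻¹)⁻¹ = kg⁻¹·m⁻²·s³·A²
  (4) [electrical conductance] = kg⁻¹·m⁻²·s³·A²
All reduce to kg⁻¹·m⁻²·s³·A² except (2), which is kg⁻¹·m⁻²·s⁴·A².

(2)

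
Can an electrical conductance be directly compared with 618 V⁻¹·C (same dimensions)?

No

Work out the base dimensions of each:
  an electrical conductance:  [electrical conductance] = kg⁻¹·m⁻²·s³·A²
  618 V⁻¹·C:  C·V⁻¹ = s·A·(J·C⁻¹)⁻¹ = kg⁻¹·m⁻²·s⁴·A²
kg⁻¹·m⁻²·s³·A² ≠ kg⁻¹·m⁻²·s⁴·A², so they cannot be added.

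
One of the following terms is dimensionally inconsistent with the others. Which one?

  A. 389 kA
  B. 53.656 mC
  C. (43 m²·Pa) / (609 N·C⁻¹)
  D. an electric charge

In SI base units:
  A. A
  B. C = s·A
  C. [kg·m·s⁻²] / [kg·m·s⁻³·A⁻¹] = s·A
  D. [electric charge] = s·A
All reduce to s·A except A., which is A.

A.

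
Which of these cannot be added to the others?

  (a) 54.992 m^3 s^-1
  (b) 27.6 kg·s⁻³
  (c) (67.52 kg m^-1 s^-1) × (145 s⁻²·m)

Reduce each to base SI dimensions:
  (a) m³·s⁻¹
  (b) kg·s⁻³
  (c) [kg·m⁻¹·s⁻¹] · [m·s⁻²] = kg·s⁻³
All reduce to kg·s⁻³ except (a), which is m³·s⁻¹.

(a)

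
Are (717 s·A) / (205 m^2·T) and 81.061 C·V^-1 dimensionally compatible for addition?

No

In SI base units:
  (717 s·A) / (205 m^2·T):  [s·A] / [kg·m²·s⁻²·A⁻¹] = kg⁻¹·m⁻²·s³·A²
  81.061 C·V^-1:  C·V⁻¹ = s·A·(J·C⁻¹)⁻¹ = kg⁻¹·m⁻²·s⁴·A²
kg⁻¹·m⁻²·s³·A² ≠ kg⁻¹·m⁻²·s⁴·A², so they cannot be added.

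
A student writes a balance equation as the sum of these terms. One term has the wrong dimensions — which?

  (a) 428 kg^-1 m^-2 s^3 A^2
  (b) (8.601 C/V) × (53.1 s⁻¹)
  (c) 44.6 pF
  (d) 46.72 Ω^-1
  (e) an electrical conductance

(c)

Reduce each to base SI dimensions:
  (a) kg⁻¹·m⁻²·s³·A²
  (b) [kg⁻¹·m⁻²·s⁴·A²] · [s⁻¹] = kg⁻¹·m⁻²·s³·A²
  (c) F = C·V⁻¹ = kg⁻¹·m⁻²·s⁴·A²
  (d) Ω⁻¹ = (V·A⁻¹)⁻¹ = kg⁻¹·m⁻²·s³·A²
  (e) [electrical conductance] = kg⁻¹·m⁻²·s³·A²
All reduce to kg⁻¹·m⁻²·s³·A² except (c), which is kg⁻¹·m⁻²·s⁴·A².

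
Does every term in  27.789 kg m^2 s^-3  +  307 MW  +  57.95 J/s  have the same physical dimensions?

Yes

Reduce each to base SI dimensions:
  27.789 kg m^2 s^-3:  kg·m²·s⁻³
  307 MW:  W = J·s⁻¹ = kg·m²·s⁻³
  57.95 J/s:  J·s⁻¹ = N·m·s⁻¹ = kg·m²·s⁻³
Every term reduces to kg·m²·s⁻³.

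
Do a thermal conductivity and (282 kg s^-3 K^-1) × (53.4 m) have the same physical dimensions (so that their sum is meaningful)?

Expand each in SI base units:
  a thermal conductivity:  [thermal conductivity] = kg·m·s⁻³·K⁻¹
  (282 kg s^-3 K^-1) × (53.4 m):  [kg·s⁻³·K⁻¹] · [m] = kg·m·s⁻³·K⁻¹
Both are kg·m·s⁻³·K⁻¹, so they have the same dimensions and can be added.

Yes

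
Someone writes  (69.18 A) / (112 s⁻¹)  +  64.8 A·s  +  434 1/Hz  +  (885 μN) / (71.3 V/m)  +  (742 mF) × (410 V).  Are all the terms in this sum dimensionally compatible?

Dimensions:
  (69.18 A) / (112 s⁻¹):  [A] / [s⁻¹] = s·A
  64.8 A·s:  A·s = s·A
  434 1/Hz:  Hz⁻¹ = (s⁻¹)⁻¹ = s
  (885 μN) / (71.3 V/m):  [kg·m·s⁻²] / [kg·m·s⁻³·A⁻¹] = s·A
  (742 mF) × (410 V):  [kg⁻¹·m⁻²·s⁴·A²] · [kg·m²·s⁻³·A⁻¹] = s·A
The terms do not share a single dimension (s vs s·A).

No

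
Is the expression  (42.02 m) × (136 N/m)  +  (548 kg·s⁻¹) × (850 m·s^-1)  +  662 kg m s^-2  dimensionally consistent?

Work out the base dimensions of each:
  (42.02 m) × (136 N/m):  [m] · [kg·s⁻²] = kg·m·s⁻²
  (548 kg·s⁻¹) × (850 m·s^-1):  [kg·s⁻¹] · [m·s⁻¹] = kg·m·s⁻²
  662 kg m s^-2:  kg·m·s⁻²
Every term reduces to kg·m·s⁻².

Yes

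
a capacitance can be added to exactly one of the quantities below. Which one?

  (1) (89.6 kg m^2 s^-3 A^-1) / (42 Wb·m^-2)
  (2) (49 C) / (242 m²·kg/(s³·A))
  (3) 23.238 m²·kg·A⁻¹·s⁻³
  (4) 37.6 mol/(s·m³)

(2)

Reference: [capacitance] = kg⁻¹·m⁻²·s⁴·A².
Each option:
  (1) [kg·m²·s⁻³·A⁻¹] / [kg·s⁻²·A⁻¹] = m²·s⁻¹
  (2) [s·A] / [kg·m²·s⁻³·A⁻¹] = kg⁻¹·m⁻²·s⁴·A²  ← same
  (3) kg·m²·s⁻³·A⁻¹
  (4) mol·m⁻³·s⁻¹ = m⁻³·s⁻¹·mol
Only (2) matches kg⁻¹·m⁻²·s⁴·A².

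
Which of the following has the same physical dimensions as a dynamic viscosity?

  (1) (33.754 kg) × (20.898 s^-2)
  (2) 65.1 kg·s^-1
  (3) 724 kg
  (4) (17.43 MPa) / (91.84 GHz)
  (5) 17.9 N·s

(4)

Reference: [dynamic viscosity] = kg·m⁻¹·s⁻¹.
Each option:
  (1) [kg] · [s⁻²] = kg·s⁻²
  (2) kg·s⁻¹
  (3) kg
  (4) [kg·m⁻¹·s⁻²] / [s⁻¹] = kg·m⁻¹·s⁻¹  ← same
  (5) N·s = kg·m·s⁻²·s = kg·m·s⁻¹
Only (4) matches kg·m⁻¹·s⁻¹.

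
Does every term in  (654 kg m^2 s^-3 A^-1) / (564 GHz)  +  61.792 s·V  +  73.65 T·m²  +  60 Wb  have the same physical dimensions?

Dimensions:
  (654 kg m^2 s^-3 A^-1) / (564 GHz):  [kg·m²·s⁻³·A⁻¹] / [s⁻¹] = kg·m²·s⁻²·A⁻¹
  61.792 s·V:  V·s = J·C⁻¹·s = kg·m²·s⁻²·A⁻¹
  73.65 T·m²:  T·m² = Wb·m⁻²·m² = kg·m²·s⁻²·A⁻¹
  60 Wb:  Wb = V·s = kg·m²·s⁻²·A⁻¹
Every term reduces to kg·m²·s⁻²·A⁻¹.

Yes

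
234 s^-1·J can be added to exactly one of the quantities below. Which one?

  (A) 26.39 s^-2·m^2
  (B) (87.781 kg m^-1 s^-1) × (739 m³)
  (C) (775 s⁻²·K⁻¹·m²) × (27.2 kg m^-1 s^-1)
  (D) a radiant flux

(D)

Reference: J·s⁻¹ = N·m·s⁻¹ = kg·m²·s⁻³.
Each option:
  (A) m²·s⁻²
  (B) [kg·m⁻¹·s⁻¹] · [m³] = kg·m²·s⁻¹
  (C) [m²·s⁻²·K⁻¹] · [kg·m⁻¹·s⁻¹] = kg·m·s⁻³·K⁻¹
  (D) [radiant flux] = kg·m²·s⁻³  ← same
Only (D) matches kg·m²·s⁻³.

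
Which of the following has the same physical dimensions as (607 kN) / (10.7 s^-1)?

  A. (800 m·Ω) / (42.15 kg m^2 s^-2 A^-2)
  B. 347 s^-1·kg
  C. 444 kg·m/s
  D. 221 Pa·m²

Reference: [kg·m·s⁻²] / [s⁻¹] = kg·m·s⁻¹.
Each option:
  A. [kg·m³·s⁻³·A⁻²] / [kg·m²·s⁻²·A⁻²] = m·s⁻¹
  B. kg·s⁻¹
  C. kg·m·s⁻¹  ← same
  D. Pa·m² = N·m⁻²·m² = kg·m·s⁻²
Only C. matches kg·m·s⁻¹.

C.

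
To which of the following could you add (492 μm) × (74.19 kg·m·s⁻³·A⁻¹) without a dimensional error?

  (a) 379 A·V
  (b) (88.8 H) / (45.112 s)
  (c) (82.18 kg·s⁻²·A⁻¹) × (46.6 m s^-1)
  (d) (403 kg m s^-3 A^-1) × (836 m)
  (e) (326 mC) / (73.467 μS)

(d)

Reference: [m] · [kg·m·s⁻³·A⁻¹] = kg·m²·s⁻³·A⁻¹.
Each option:
  (a) V·A = J·C⁻¹·A = kg·m²·s⁻³
  (b) [kg·m²·s⁻²·A⁻²] / [s] = kg·m²·s⁻³·A⁻²
  (c) [kg·s⁻²·A⁻¹] · [m·s⁻¹] = kg·m·s⁻³·A⁻¹
  (d) [kg·m·s⁻³·A⁻¹] · [m] = kg·m²·s⁻³·A⁻¹  ← same
  (e) [s·A] / [kg⁻¹·m⁻²·s³·A²] = kg·m²·s⁻²·A⁻¹
Only (d) matches kg·m²·s⁻³·A⁻¹.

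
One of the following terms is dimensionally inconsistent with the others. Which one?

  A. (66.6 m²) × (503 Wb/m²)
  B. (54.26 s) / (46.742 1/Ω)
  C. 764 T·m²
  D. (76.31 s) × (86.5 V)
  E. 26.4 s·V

B.

Dimensions:
  A. [m²] · [kg·s⁻²·A⁻¹] = kg·m²·s⁻²·A⁻¹
  B. [s] / [kg⁻¹·m⁻²·s³·A²] = kg·m²·s⁻²·A⁻²
  C. T·m² = Wb·m⁻²·m² = kg·m²·s⁻²·A⁻¹
  D. [s] · [kg·m²·s⁻³·A⁻¹] = kg·m²·s⁻²·A⁻¹
  E. V·s = J·C⁻¹·s = kg·m²·s⁻²·A⁻¹
All reduce to kg·m²·s⁻²·A⁻¹ except B., which is kg·m²·s⁻²·A⁻².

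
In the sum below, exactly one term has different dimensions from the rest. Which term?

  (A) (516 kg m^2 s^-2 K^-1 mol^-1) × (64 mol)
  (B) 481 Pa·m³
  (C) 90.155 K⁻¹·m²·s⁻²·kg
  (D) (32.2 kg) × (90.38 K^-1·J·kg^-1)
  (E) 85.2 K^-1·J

(B)

Reduce each to base SI dimensions:
  (A) [kg·m²·s⁻²·K⁻¹·mol⁻¹] · [mol] = kg·m²·s⁻²·K⁻¹
  (B) Pa·m³ = N·m⁻²·m³ = kg·m²·s⁻²
  (C) kg·m²·s⁻²·K⁻¹
  (D) [kg] · [m²·s⁻²·K⁻¹] = kg·m²·s⁻²·K⁻¹
  (E) J·K⁻¹ = N·m·K⁻¹ = kg·m²·s⁻²·K⁻¹
All reduce to kg·m²·s⁻²·K⁻¹ except (B), which is kg·m²·s⁻².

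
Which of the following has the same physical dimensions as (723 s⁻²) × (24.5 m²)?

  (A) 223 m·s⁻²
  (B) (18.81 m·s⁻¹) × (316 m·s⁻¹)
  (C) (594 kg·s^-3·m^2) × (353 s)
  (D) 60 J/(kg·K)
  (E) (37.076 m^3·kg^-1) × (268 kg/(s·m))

(B)

Reference: [s⁻²] · [m²] = m²·s⁻².
Each option:
  (A) m·s⁻²
  (B) [m·s⁻¹] · [m·s⁻¹] = m²·s⁻²  ← same
  (C) [kg·m²·s⁻³] · [s] = kg·m²·s⁻²
  (D) J·kg⁻¹·K⁻¹ = N·m·kg⁻¹·K⁻¹ = m²·s⁻²·K⁻¹
  (E) [kg⁻¹·m³] · [kg·m⁻¹·s⁻¹] = m²·s⁻¹
Only (B) matches m²·s⁻².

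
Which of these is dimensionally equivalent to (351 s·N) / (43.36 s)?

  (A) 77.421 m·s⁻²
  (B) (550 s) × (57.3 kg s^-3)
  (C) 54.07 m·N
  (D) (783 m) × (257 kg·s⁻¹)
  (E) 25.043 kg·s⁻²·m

Reference: [kg·m·s⁻¹] / [s] = kg·m·s⁻².
Each option:
  (A) m·s⁻²
  (B) [s] · [kg·s⁻³] = kg·s⁻²
  (C) N·m = kg·m·s⁻²·m = kg·m²·s⁻²
  (D) [m] · [kg·s⁻¹] = kg·m·s⁻¹
  (E) kg·m·s⁻²  ← same
Only (E) matches kg·m·s⁻².

(E)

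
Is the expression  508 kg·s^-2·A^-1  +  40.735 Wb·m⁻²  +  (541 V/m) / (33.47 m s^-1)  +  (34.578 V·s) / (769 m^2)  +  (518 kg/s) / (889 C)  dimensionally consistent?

Expand each in SI base units:
  508 kg·s^-2·A^-1:  kg·s⁻²·A⁻¹
  40.735 Wb·m⁻²:  Wb·m⁻² = V·s·m⁻² = kg·s⁻²·A⁻¹
  (541 V/m) / (33.47 m s^-1):  [kg·m·s⁻³·A⁻¹] / [m·s⁻¹] = kg·s⁻²·A⁻¹
  (34.578 V·s) / (769 m^2):  [kg·m²·s⁻²·A⁻¹] / [m²] = kg·s⁻²·A⁻¹
  (518 kg/s) / (889 C):  [kg·s⁻¹] / [s·A] = kg·s⁻²·A⁻¹
Every term reduces to kg·s⁻²·A⁻¹.

Yes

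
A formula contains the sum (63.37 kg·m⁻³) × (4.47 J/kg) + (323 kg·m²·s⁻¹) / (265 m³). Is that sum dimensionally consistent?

No

Reduce each to base SI dimensions:
  (63.37 kg·m⁻³) × (4.47 J/kg):  [kg·m⁻³] · [m²·s⁻²] = kg·m⁻¹·s⁻²
  (323 kg·m²·s⁻¹) / (265 m³):  [kg·m²·s⁻¹] / [m³] = kg·m⁻¹·s⁻¹
kg·m⁻¹·s⁻² ≠ kg·m⁻¹·s⁻¹, so they cannot be added.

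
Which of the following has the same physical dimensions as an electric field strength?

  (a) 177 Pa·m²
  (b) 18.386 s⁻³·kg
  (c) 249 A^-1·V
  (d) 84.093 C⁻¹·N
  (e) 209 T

Reference: [electric field strength] = kg·m·s⁻³·A⁻¹.
Each option:
  (a) Pa·m² = N·m⁻²·m² = kg·m·s⁻²
  (b) kg·s⁻³
  (c) V·A⁻¹ = J·C⁻¹·A⁻¹ = kg·m²·s⁻³·A⁻²
  (d) N·C⁻¹ = kg·m·s⁻²·(s·A)⁻¹ = kg·m·s⁻³·A⁻¹  ← same
  (e) T = Wb·m⁻² = kg·s⁻²·A⁻¹
Only (d) matches kg·m·s⁻³·A⁻¹.

(d)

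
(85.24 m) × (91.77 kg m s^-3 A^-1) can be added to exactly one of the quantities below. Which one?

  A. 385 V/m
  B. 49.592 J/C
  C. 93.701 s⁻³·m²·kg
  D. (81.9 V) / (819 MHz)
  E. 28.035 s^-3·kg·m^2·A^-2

Reference: [m] · [kg·m·s⁻³·A⁻¹] = kg·m²·s⁻³·A⁻¹.
Each option:
  A. V·m⁻¹ = J·C⁻¹·m⁻¹ = kg·m·s⁻³·A⁻¹
  B. J·C⁻¹ = N·m·(s·A)⁻¹ = kg·m²·s⁻³·A⁻¹  ← same
  C. kg·m²·s⁻³
  D. [kg·m²·s⁻³·A⁻¹] / [s⁻¹] = kg·m²·s⁻²·A⁻¹
  E. kg·m²·s⁻³·A⁻²
Only B. matches kg·m²·s⁻³·A⁻¹.

B.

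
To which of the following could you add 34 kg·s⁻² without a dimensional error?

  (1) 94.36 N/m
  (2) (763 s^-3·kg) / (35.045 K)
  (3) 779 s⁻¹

(1)

Reference: kg·s⁻².
Each option:
  (1) N·m⁻¹ = kg·m·s⁻²·m⁻¹ = kg·s⁻²  ← same
  (2) [kg·s⁻³] / [K] = kg·s⁻³·K⁻¹
  (3) s⁻¹
Only (1) matches kg·s⁻².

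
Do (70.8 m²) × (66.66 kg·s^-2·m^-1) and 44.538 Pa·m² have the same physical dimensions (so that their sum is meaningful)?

Yes

In SI base units:
  (70.8 m²) × (66.66 kg·s^-2·m^-1):  [m²] · [kg·m⁻¹·s⁻²] = kg·m·s⁻²
  44.538 Pa·m²:  Pa·m² = N·m⁻²·m² = kg·m·s⁻²
Both are kg·m·s⁻², so they have the same dimensions and can be added.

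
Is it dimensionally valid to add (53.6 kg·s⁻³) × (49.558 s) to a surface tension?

Yes

In SI base units:
  (53.6 kg·s⁻³) × (49.558 s):  [kg·s⁻³] · [s] = kg·s⁻²
  a surface tension:  [surface tension] = kg·s⁻²
Both are kg·s⁻², so they have the same dimensions and can be added.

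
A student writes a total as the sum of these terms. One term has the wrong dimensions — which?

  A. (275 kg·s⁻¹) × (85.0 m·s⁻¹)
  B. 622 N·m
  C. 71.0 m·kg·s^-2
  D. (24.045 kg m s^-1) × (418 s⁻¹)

B.

Work out the base dimensions of each:
  A. [kg·s⁻¹] · [m·s⁻¹] = kg·m·s⁻²
  B. N·m = kg·m·s⁻²·m = kg·m²·s⁻²
  C. kg·m·s⁻²
  D. [kg·m·s⁻¹] · [s⁻¹] = kg·m·s⁻²
All reduce to kg·m·s⁻² except B., which is kg·m²·s⁻².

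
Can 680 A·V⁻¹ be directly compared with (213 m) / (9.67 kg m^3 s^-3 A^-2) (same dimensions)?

Yes

Dimensions:
  680 A·V⁻¹:  A·V⁻¹ = A·(J·C⁻¹)⁻¹ = kg⁻¹·m⁻²·s³·A²
  (213 m) / (9.67 kg m^3 s^-3 A^-2):  [m] / [kg·m³·s⁻³·A⁻²] = kg⁻¹·m⁻²·s³·A²
Both are kg⁻¹·m⁻²·s³·A², so they have the same dimensions and can be added.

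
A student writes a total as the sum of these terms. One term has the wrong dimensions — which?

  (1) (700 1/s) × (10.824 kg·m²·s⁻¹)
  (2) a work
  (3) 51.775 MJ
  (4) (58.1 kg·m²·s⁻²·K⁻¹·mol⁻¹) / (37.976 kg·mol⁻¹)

Dimensions:
  (1) [s⁻¹] · [kg·m²·s⁻¹] = kg·m²·s⁻²
  (2) [work] = kg·m²·s⁻²
  (3) J = N·m = kg·m²·s⁻²
  (4) [kg·m²·s⁻²·K⁻¹·mol⁻¹] / [kg·mol⁻¹] = m²·s⁻²·K⁻¹
All reduce to kg·m²·s⁻² except (4), which is m²·s⁻²·K⁻¹.

(4)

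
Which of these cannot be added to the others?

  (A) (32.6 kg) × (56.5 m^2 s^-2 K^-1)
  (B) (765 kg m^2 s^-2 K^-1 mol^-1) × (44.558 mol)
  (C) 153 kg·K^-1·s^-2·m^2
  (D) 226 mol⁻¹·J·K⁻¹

Reduce each to base SI dimensions:
  (A) [kg] · [m²·s⁻²·K⁻¹] = kg·m²·s⁻²·K⁻¹
  (B) [kg·m²·s⁻²·K⁻¹·mol⁻¹] · [mol] = kg·m²·s⁻²·K⁻¹
  (C) kg·m²·s⁻²·K⁻¹
  (D) J·mol⁻¹·K⁻¹ = N·m·mol⁻¹·K⁻¹ = kg·m²·s⁻²·K⁻¹·mol⁻¹
All reduce to kg·m²·s⁻²·K⁻¹ except (D), which is kg·m²·s⁻²·K⁻¹·mol⁻¹.

(D)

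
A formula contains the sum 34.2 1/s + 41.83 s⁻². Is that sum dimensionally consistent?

No

Reduce each to base SI dimensions:
  34.2 1/s:  s⁻¹
  41.83 s⁻²:  s⁻²
s⁻¹ ≠ s⁻², so they cannot be added.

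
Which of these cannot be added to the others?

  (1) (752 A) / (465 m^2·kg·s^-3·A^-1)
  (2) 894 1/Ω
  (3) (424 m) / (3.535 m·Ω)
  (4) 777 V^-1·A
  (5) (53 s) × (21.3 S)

(5)

Expand each in SI base units:
  (1) [A] / [kg·m²·s⁻³·A⁻¹] = kg⁻¹·m⁻²·s³·A²
  (2) Ω⁻¹ = (V·A⁻¹)⁻¹ = kg⁻¹·m⁻²·s³·A²
  (3) [m] / [kg·m³·s⁻³·A⁻²] = kg⁻¹·m⁻²·s³·A²
  (4) A·V⁻¹ = A·(J·C⁻¹)⁻¹ = kg⁻¹·m⁻²·s³·A²
  (5) [s] · [kg⁻¹·m⁻²·s³·A²] = kg⁻¹·m⁻²·s⁴·A²
All reduce to kg⁻¹·m⁻²·s³·A² except (5), which is kg⁻¹·m⁻²·s⁴·A².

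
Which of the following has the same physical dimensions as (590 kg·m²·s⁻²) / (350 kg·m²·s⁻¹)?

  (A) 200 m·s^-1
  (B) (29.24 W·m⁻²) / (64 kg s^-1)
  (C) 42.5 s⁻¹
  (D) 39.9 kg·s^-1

Reference: [kg·m²·s⁻²] / [kg·m²·s⁻¹] = s⁻¹.
Each option:
  (A) m·s⁻¹
  (B) [kg·s⁻³] / [kg·s⁻¹] = s⁻²
  (C) s⁻¹  ← same
  (D) kg·s⁻¹
Only (C) matches s⁻¹.

(C)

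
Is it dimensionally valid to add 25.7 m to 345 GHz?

Dimensions:
  25.7 m:  m
  345 GHz:  Hz = s⁻¹
m ≠ s⁻¹, so they cannot be added.

No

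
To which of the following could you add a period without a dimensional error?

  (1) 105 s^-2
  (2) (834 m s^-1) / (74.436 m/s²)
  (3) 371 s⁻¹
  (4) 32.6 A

Reference: [period] = s.
Each option:
  (1) s⁻²
  (2) [m·s⁻¹] / [m·s⁻²] = s  ← same
  (3) s⁻¹
  (4) A
Only (2) matches s.

(2)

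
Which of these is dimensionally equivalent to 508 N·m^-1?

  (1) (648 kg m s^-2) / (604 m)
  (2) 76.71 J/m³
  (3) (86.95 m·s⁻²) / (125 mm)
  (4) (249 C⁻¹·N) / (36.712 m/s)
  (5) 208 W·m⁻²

Reference: N·m⁻¹ = kg·m·s⁻²·m⁻¹ = kg·s⁻².
Each option:
  (1) [kg·m·s⁻²] / [m] = kg·s⁻²  ← same
  (2) J·m⁻³ = N·m·m⁻³ = kg·m⁻¹·s⁻²
  (3) [m·s⁻²] / [m] = s⁻²
  (4) [kg·m·s⁻³·A⁻¹] / [m·s⁻¹] = kg·s⁻²·A⁻¹
  (5) W·m⁻² = J·s⁻¹·m⁻² = kg·s⁻³
Only (1) matches kg·s⁻².

(1)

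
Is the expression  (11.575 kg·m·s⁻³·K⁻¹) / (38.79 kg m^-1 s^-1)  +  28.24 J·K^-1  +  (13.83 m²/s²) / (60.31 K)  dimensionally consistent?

No

Work out the base dimensions of each:
  (11.575 kg·m·s⁻³·K⁻¹) / (38.79 kg m^-1 s^-1):  [kg·m·s⁻³·K⁻¹] / [kg·m⁻¹·s⁻¹] = m²·s⁻²·K⁻¹
  28.24 J·K^-1:  J·K⁻¹ = N·m·K⁻¹ = kg·m²·s⁻²·K⁻¹
  (13.83 m²/s²) / (60.31 K):  [m²·s⁻²] / [K] = m²·s⁻²·K⁻¹
The terms do not share a single dimension (kg·m²·s⁻²·K⁻¹ vs m²·s⁻²·K⁻¹).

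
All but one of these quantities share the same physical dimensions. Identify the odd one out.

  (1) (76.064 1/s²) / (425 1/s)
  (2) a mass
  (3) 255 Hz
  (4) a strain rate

(2)

Expand each in SI base units:
  (1) [s⁻²] / [s⁻¹] = s⁻¹
  (2) [mass] = kg
  (3) Hz = s⁻¹
  (4) [strain rate] = s⁻¹
All reduce to s⁻¹ except (2), which is kg.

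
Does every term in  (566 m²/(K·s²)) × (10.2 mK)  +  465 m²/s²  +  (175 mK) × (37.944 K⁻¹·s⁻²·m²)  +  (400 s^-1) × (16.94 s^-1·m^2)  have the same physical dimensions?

In SI base units:
  (566 m²/(K·s²)) × (10.2 mK):  [m²·s⁻²·K⁻¹] · [K] = m²·s⁻²
  465 m²/s²:  m²·s⁻²
  (175 mK) × (37.944 K⁻¹·s⁻²·m²):  [K] · [m²·s⁻²·K⁻¹] = m²·s⁻²
  (400 s^-1) × (16.94 s^-1·m^2):  [s⁻¹] · [m²·s⁻¹] = m²·s⁻²
Every term reduces to m²·s⁻².

Yes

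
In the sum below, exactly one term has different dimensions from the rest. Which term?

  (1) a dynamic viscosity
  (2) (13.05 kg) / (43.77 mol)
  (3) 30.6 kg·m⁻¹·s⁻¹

Reduce each to base SI dimensions:
  (1) [dynamic viscosity] = kg·m⁻¹·s⁻¹
  (2) [kg] / [mol] = kg·mol⁻¹
  (3) kg·m⁻¹·s⁻¹
All reduce to kg·m⁻¹·s⁻¹ except (2), which is kg·mol⁻¹.

(2)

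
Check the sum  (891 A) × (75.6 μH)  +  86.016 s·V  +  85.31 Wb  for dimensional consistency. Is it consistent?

Yes

Reduce each to base SI dimensions:
  (891 A) × (75.6 μH):  [A] · [kg·m²·s⁻²·A⁻²] = kg·m²·s⁻²·A⁻¹
  86.016 s·V:  V·s = J·C⁻¹·s = kg·m²·s⁻²·A⁻¹
  85.31 Wb:  Wb = V·s = kg·m²·s⁻²·A⁻¹
Every term reduces to kg·m²·s⁻²·A⁻¹.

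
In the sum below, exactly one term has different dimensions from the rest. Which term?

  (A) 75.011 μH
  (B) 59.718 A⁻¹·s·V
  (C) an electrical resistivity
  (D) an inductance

Reduce each to base SI dimensions:
  (A) H = V·s·A⁻¹ = kg·m²·s⁻²·A⁻²
  (B) V·s·A⁻¹ = J·C⁻¹·s·A⁻¹ = kg·m²·s⁻²·A⁻²
  (C) [electrical resistivity] = kg·m³·s⁻³·A⁻²
  (D) [inductance] = kg·m²·s⁻²·A⁻²
All reduce to kg·m²·s⁻²·A⁻² except (C), which is kg·m³·s⁻³·A⁻².

(C)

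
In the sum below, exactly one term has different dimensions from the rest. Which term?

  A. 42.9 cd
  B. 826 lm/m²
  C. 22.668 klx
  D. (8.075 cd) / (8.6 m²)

Expand each in SI base units:
  A. cd
  B. lm·m⁻² = cd·m⁻² = m⁻²·cd
  C. lx = lm·m⁻² = m⁻²·cd
  D. [cd] / [m²] = m⁻²·cd
All reduce to m⁻²·cd except A., which is cd.

A.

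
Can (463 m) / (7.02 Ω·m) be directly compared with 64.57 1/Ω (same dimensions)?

Yes

Expand each in SI base units:
  (463 m) / (7.02 Ω·m):  [m] / [kg·m³·s⁻³·A⁻²] = kg⁻¹·m⁻²·s³·A²
  64.57 1/Ω:  Ω⁻¹ = (V·A⁻¹)⁻¹ = kg⁻¹·m⁻²·s³·A²
Both are kg⁻¹·m⁻²·s³·A², so they have the same dimensions and can be added.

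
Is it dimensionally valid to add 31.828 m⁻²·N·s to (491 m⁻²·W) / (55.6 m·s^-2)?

Expand each in SI base units:
  31.828 m⁻²·N·s:  N·s·m⁻² = kg·m·s⁻²·s·m⁻² = kg·m⁻¹·s⁻¹
  (491 m⁻²·W) / (55.6 m·s^-2):  [kg·s⁻³] / [m·s⁻²] = kg·m⁻¹·s⁻¹
Both are kg·m⁻¹·s⁻¹, so they have the same dimensions and can be added.

Yes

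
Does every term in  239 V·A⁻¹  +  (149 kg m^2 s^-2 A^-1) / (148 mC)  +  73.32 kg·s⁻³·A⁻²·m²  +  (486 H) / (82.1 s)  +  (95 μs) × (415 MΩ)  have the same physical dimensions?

Work out the base dimensions of each:
  239 V·A⁻¹:  V·A⁻¹ = J·C⁻¹·A⁻¹ = kg·m²·s⁻³·A⁻²
  (149 kg m^2 s^-2 A^-1) / (148 mC):  [kg·m²·s⁻²·A⁻¹] / [s·A] = kg·m²·s⁻³·A⁻²
  73.32 kg·s⁻³·A⁻²·m²:  kg·m²·s⁻³·A⁻²
  (486 H) / (82.1 s):  [kg·m²·s⁻²·A⁻²] / [s] = kg·m²·s⁻³·A⁻²
  (95 μs) × (415 MΩ):  [s] · [kg·m²·s⁻³·A⁻²] = kg·m²·s⁻²·A⁻²
The terms do not share a single dimension (kg·m²·s⁻²·A⁻² vs kg·m²·s⁻³·A⁻²).

No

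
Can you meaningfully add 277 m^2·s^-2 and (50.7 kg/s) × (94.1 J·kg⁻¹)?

In SI base units:
  277 m^2·s^-2:  m²·s⁻²
  (50.7 kg/s) × (94.1 J·kg⁻¹):  [kg·s⁻¹] · [m²·s⁻²] = kg·m²·s⁻³
m²·s⁻² ≠ kg·m²·s⁻³, so they cannot be added.

No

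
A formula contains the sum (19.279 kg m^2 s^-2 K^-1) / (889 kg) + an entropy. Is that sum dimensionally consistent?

No

Work out the base dimensions of each:
  (19.279 kg m^2 s^-2 K^-1) / (889 kg):  [kg·m²·s⁻²·K⁻¹] / [kg] = m²·s⁻²·K⁻¹
  an entropy:  [entropy] = kg·m²·s⁻²·K⁻¹
m²·s⁻²·K⁻¹ ≠ kg·m²·s⁻²·K⁻¹, so they cannot be added.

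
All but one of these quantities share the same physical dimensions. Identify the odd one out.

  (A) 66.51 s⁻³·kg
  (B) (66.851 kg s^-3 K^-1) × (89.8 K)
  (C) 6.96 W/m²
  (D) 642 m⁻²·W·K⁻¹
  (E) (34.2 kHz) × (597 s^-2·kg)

Reduce each to base SI dimensions:
  (A) kg·s⁻³
  (B) [kg·s⁻³·K⁻¹] · [K] = kg·s⁻³
  (C) W·m⁻² = J·s⁻¹·m⁻² = kg·s⁻³
  (D) W·m⁻²·K⁻¹ = J·s⁻¹·m⁻²·K⁻¹ = kg·s⁻³·K⁻¹
  (E) [s⁻¹] · [kg·s⁻²] = kg·s⁻³
All reduce to kg·s⁻³ except (D), which is kg·s⁻³·K⁻¹.

(D)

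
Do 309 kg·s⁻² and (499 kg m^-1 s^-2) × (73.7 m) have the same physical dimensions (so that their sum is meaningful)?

Dimensions:
  309 kg·s⁻²:  kg·s⁻²
  (499 kg m^-1 s^-2) × (73.7 m):  [kg·m⁻¹·s⁻²] · [m] = kg·s⁻²
Both are kg·s⁻², so they have the same dimensions and can be added.

Yes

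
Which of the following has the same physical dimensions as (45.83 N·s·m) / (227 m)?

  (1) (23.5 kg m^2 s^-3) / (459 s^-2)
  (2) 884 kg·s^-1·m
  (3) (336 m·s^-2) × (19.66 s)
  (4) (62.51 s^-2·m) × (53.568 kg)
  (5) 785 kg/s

Reference: [kg·m²·s⁻¹] / [m] = kg·m·s⁻¹.
Each option:
  (1) [kg·m²·s⁻³] / [s⁻²] = kg·m²·s⁻¹
  (2) kg·m·s⁻¹  ← same
  (3) [m·s⁻²] · [s] = m·s⁻¹
  (4) [m·s⁻²] · [kg] = kg·m·s⁻²
  (5) kg·s⁻¹
Only (2) matches kg·m·s⁻¹.

(2)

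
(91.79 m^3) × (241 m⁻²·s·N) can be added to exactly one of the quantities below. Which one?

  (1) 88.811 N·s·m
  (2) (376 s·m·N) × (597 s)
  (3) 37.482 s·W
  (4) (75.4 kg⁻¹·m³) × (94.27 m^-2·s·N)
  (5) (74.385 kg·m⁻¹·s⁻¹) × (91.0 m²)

Reference: [m³] · [kg·m⁻¹·s⁻¹] = kg·m²·s⁻¹.
Each option:
  (1) N·m·s = kg·m·s⁻²·m·s = kg·m²·s⁻¹  ← same
  (2) [kg·m²·s⁻¹] · [s] = kg·m²
  (3) W·s = J·s⁻¹·s = kg·m²·s⁻²
  (4) [kg⁻¹·m³] · [kg·m⁻¹·s⁻¹] = m²·s⁻¹
  (5) [kg·m⁻¹·s⁻¹] · [m²] = kg·m·s⁻¹
Only (1) matches kg·m²·s⁻¹.

(1)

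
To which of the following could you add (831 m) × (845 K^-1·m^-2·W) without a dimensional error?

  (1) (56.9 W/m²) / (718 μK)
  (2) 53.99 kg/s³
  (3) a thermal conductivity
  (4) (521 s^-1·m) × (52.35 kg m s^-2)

Reference: [m] · [kg·s⁻³·K⁻¹] = kg·m·s⁻³·K⁻¹.
Each option:
  (1) [kg·s⁻³] / [K] = kg·s⁻³·K⁻¹
  (2) kg·s⁻³
  (3) [thermal conductivity] = kg·m·s⁻³·K⁻¹  ← same
  (4) [m·s⁻¹] · [kg·m·s⁻²] = kg·m²·s⁻³
Only (3) matches kg·m·s⁻³·K⁻¹.

(3)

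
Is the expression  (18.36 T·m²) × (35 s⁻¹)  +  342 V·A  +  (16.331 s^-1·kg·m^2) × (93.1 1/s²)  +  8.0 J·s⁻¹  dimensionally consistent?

No

Dimensions:
  (18.36 T·m²) × (35 s⁻¹):  [kg·m²·s⁻²·A⁻¹] · [s⁻¹] = kg·m²·s⁻³·A⁻¹
  342 V·A:  V·A = J·C⁻¹·A = kg·m²·s⁻³
  (16.331 s^-1·kg·m^2) × (93.1 1/s²):  [kg·m²·s⁻¹] · [s⁻²] = kg·m²·s⁻³
  8.0 J·s⁻¹:  J·s⁻¹ = N·m·s⁻¹ = kg·m²·s⁻³
The terms do not share a single dimension (kg·m²·s⁻³ vs kg·m²·s⁻³·A⁻¹).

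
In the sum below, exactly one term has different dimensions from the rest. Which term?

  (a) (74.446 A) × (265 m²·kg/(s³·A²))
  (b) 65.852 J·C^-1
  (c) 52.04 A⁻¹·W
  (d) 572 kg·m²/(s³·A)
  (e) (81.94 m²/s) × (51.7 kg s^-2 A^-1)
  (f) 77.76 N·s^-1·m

(f)

Work out the base dimensions of each:
  (a) [A] · [kg·m²·s⁻³·A⁻²] = kg·m²·s⁻³·A⁻¹
  (b) J·C⁻¹ = N·m·(s·A)⁻¹ = kg·m²·s⁻³·A⁻¹
  (c) W·A⁻¹ = J·s⁻¹·A⁻¹ = kg·m²·s⁻³·A⁻¹
  (d) kg·m²·s⁻³·A⁻¹
  (e) [m²·s⁻¹] · [kg·s⁻²·A⁻¹] = kg·m²·s⁻³·A⁻¹
  (f) N·m·s⁻¹ = kg·m·s⁻²·m·s⁻¹ = kg·m²·s⁻³
All reduce to kg·m²·s⁻³·A⁻¹ except (f), which is kg·m²·s⁻³.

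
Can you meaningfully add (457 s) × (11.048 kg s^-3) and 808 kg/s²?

Work out the base dimensions of each:
  (457 s) × (11.048 kg s^-3):  [s] · [kg·s⁻³] = kg·s⁻²
  808 kg/s²:  kg·s⁻²
Both are kg·s⁻², so they have the same dimensions and can be added.

Yes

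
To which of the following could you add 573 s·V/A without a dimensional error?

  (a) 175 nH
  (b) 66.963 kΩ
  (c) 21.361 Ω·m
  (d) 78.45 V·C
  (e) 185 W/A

Reference: V·s·A⁻¹ = J·C⁻¹·s·A⁻¹ = kg·m²·s⁻²·A⁻².
Each option:
  (a) H = V·s·A⁻¹ = kg·m²·s⁻²·A⁻²  ← same
  (b) Ω = V·A⁻¹ = kg·m²·s⁻³·A⁻²
  (c) Ω·m = V·A⁻¹·m = kg·m³·s⁻³·A⁻²
  (d) C·V = s·A·J·C⁻¹ = kg·m²·s⁻²
  (e) W·A⁻¹ = J·s⁻¹·A⁻¹ = kg·m²·s⁻³·A⁻¹
Only (a) matches kg·m²·s⁻²·A⁻².

(a)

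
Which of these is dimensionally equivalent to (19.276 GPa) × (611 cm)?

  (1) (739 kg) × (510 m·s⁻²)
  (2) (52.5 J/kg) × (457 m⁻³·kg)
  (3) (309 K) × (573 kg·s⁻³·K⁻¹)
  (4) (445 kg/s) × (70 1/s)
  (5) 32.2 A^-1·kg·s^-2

(4)

Reference: [kg·m⁻¹·s⁻²] · [m] = kg·s⁻².
Each option:
  (1) [kg] · [m·s⁻²] = kg·m·s⁻²
  (2) [m²·s⁻²] · [kg·m⁻³] = kg·m⁻¹·s⁻²
  (3) [K] · [kg·s⁻³·K⁻¹] = kg·s⁻³
  (4) [kg·s⁻¹] · [s⁻¹] = kg·s⁻²  ← same
  (5) kg·s⁻²·A⁻¹
Only (4) matches kg·s⁻².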